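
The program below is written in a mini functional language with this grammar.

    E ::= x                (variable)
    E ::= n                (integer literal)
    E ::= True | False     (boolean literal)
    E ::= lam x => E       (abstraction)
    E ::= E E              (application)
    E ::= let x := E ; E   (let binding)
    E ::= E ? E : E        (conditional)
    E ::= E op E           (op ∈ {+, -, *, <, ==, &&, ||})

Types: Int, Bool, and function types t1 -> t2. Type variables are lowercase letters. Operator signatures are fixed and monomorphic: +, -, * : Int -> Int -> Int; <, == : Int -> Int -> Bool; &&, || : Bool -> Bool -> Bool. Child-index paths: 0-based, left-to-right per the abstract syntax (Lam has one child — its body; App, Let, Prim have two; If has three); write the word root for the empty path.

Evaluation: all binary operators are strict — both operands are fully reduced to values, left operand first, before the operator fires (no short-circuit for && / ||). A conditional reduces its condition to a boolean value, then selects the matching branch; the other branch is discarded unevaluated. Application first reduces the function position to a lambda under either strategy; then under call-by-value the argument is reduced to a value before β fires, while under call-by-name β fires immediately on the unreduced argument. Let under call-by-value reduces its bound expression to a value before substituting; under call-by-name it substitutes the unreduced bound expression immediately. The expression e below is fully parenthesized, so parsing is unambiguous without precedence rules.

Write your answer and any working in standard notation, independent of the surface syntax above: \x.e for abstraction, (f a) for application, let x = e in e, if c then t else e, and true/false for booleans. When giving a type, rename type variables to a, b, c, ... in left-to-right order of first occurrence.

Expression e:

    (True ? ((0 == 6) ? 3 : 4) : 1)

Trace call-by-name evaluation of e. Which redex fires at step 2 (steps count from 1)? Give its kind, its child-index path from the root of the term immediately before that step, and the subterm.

Answer: delta at 0 : (0 == 6)

Derivation:
step 0: (if true then (if (0 == 6) then 3 else 4) else 1)
step 1: [if@root] (if (0 == 6) then 3 else 4)
step 2: [delta@0] (if false then 3 else 4)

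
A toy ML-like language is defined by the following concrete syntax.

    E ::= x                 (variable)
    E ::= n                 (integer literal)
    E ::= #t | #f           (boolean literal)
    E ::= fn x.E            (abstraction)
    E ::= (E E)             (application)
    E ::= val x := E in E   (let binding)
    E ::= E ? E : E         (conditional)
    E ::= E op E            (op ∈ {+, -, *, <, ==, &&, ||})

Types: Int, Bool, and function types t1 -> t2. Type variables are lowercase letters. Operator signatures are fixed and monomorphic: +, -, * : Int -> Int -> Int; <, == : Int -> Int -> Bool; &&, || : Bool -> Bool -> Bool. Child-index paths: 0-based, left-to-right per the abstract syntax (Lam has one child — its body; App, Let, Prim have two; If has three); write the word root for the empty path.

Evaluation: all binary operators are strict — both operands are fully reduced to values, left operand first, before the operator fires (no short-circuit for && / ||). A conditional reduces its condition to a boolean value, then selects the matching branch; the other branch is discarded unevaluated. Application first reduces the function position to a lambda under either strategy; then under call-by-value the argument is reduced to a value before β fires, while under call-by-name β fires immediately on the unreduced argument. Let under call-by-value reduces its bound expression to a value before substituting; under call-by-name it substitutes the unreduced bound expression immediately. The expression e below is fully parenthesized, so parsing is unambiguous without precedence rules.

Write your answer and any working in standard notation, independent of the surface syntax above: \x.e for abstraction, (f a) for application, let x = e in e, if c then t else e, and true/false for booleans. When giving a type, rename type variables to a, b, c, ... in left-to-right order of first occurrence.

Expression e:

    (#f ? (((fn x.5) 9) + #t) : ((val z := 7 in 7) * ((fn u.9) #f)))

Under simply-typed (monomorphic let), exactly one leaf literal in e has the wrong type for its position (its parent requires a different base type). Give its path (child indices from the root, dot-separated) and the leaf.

Answer: 1.1 : true

Trace:
  unify Bool ~ Bool
\x._ : a -> Int
  unify a -> Int ~ Int -> b
  unify a ~ Int
  unify Int ~ b
_ _ : Int
  unify Int ~ Int
  unify Bool ~ Int
  FAIL: mismatch Bool ~ Int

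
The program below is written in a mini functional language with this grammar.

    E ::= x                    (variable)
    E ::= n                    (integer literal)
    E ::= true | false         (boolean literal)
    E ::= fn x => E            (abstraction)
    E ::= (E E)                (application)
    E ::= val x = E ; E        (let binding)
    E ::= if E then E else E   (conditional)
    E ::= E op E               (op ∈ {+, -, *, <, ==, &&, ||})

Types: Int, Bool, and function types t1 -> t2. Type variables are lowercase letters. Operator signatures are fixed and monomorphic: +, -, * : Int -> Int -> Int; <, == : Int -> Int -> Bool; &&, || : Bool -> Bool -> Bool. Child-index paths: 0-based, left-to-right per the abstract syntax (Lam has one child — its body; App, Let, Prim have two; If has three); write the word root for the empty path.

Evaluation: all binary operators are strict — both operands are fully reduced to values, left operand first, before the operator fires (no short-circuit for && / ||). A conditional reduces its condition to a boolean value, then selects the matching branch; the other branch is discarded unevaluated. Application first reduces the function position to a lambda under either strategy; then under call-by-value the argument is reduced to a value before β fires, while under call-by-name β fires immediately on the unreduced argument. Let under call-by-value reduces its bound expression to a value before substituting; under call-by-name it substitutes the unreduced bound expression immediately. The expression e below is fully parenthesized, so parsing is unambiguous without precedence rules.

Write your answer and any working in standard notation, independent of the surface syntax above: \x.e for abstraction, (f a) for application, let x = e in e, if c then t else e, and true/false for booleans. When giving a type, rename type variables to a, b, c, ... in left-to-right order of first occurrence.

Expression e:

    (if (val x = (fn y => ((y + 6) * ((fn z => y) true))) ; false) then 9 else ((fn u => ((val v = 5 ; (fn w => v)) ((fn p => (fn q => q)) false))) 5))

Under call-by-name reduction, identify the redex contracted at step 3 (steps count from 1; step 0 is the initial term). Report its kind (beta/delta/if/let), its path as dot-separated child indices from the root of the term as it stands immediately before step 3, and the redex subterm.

Answer: beta at root : ((\u.((let v = 5 in (\w.v)) ((\p.(\q.q)) false))) 5)

Trace:
step 0: (if (let x = (\y.((y + 6) * ((\z.y) true))) in false) then 9 else ((\u.((let v = 5 in (\w.v)) ((\p.(\q.q)) false))) 5))
step 1: [let@0] (if false then 9 else ((\u.((let v = 5 in (\w.v)) ((\p.(\q.q)) false))) 5))
step 2: [if@root] ((\u.((let v = 5 in (\w.v)) ((\p.(\q.q)) false))) 5)
step 3: [beta@root] ((let v = 5 in (\w.v)) ((\p.(\q.q)) false))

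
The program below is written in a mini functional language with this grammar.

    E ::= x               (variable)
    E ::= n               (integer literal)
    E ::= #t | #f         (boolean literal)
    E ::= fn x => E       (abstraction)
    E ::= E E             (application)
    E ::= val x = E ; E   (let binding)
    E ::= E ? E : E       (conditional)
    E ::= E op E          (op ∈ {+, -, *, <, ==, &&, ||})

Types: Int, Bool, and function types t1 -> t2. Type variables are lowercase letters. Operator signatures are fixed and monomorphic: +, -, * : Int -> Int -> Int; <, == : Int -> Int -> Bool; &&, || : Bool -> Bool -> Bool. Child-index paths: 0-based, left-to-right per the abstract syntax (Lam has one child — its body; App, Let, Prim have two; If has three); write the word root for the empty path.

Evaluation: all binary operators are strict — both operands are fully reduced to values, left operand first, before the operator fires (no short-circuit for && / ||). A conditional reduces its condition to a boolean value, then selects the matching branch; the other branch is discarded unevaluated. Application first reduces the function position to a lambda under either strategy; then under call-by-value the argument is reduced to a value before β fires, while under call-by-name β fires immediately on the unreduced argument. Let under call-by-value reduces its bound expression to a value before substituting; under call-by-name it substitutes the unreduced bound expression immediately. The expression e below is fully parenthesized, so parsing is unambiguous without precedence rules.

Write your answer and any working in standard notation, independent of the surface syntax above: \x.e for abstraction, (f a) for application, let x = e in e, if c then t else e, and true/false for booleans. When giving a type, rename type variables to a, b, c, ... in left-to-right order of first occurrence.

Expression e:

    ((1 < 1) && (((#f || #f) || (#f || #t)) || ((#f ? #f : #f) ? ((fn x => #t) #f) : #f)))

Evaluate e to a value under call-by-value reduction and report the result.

Answer: false

Derivation:
step 0: ((1 < 1) && (((false || false) || (false || true)) || (if (if false then false else false) then ((\x.true) false) else false)))
step 1: [delta@0] (false && (((false || false) || (false || true)) || (if (if false then false else false) then ((\x.true) false) else false)))
step 2: [delta@1.0.0] (false && ((false || (false || true)) || (if (if false then false else false) then ((\x.true) false) else false)))
step 3: [delta@1.0.1] (false && ((false || true) || (if (if false then false else false) then ((\x.true) false) else false)))
step 4: [delta@1.0] (false && (true || (if (if false then false else false) then ((\x.true) false) else false)))
step 5: [if@1.1.0] (false && (true || (if false then ((\x.true) false) else false)))
step 6: [if@1.1] (false && (true || false))
step 7: [delta@1] (false && true)
step 8: [delta@root] false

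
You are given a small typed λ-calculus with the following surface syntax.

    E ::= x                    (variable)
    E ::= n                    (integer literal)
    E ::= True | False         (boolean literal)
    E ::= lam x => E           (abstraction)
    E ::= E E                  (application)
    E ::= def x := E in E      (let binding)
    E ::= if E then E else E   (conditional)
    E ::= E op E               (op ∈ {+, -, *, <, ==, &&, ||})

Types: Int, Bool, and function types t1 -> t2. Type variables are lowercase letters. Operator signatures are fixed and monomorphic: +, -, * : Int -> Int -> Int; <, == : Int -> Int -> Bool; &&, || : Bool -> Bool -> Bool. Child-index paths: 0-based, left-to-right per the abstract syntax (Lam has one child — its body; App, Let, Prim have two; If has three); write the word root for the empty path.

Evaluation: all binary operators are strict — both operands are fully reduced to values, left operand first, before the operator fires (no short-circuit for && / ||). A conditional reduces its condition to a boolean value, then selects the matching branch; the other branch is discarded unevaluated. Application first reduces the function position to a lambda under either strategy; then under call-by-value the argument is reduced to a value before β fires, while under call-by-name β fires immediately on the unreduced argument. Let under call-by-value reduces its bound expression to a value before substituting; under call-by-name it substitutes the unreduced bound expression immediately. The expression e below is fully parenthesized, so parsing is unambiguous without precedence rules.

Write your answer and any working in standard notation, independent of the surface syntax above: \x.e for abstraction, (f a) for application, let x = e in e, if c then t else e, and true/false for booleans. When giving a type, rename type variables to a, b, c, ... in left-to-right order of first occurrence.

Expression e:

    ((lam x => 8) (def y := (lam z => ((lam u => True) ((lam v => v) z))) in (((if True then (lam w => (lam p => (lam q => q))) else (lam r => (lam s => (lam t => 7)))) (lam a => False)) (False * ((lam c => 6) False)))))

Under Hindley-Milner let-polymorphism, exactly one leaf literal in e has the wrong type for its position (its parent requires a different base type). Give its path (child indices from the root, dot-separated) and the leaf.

Working:
\x._ : a -> Int
\u._ : c -> Bool
v : d
\v._ : d -> d
z : b
  unify d -> d ~ b -> e
  unify d ~ b
  unify b ~ e
_ _ : e
  unify c -> Bool ~ e -> f
  unify c ~ e
  unify Bool ~ f
_ _ : Bool
\z._ : e -> Bool
let y : forall. e -> Bool
  unify Bool ~ Bool
q : i
\q._ : i -> i
\p._ : h -> i -> i
\w._ : g -> h -> i -> i
\t._ : l -> Int
\s._ : k -> l -> Int
\r._ : j -> k -> l -> Int
  unify g -> h -> i -> i ~ j -> k -> l -> Int
  unify g ~ j
  unify h -> i -> i ~ k -> l -> Int
  unify h ~ k
  unify i -> i ~ l -> Int
  unify i ~ l
  unify l ~ Int
\a._ : m -> Bool
  unify j -> k -> Int -> Int ~ (m -> Bool) -> n
  unify j ~ m -> Bool
  unify k -> Int -> Int ~ n
_ _ : k -> Int -> Int
  unify Bool ~ Int
  FAIL: mismatch Bool ~ Int

Answer: 1.1.1.0 : false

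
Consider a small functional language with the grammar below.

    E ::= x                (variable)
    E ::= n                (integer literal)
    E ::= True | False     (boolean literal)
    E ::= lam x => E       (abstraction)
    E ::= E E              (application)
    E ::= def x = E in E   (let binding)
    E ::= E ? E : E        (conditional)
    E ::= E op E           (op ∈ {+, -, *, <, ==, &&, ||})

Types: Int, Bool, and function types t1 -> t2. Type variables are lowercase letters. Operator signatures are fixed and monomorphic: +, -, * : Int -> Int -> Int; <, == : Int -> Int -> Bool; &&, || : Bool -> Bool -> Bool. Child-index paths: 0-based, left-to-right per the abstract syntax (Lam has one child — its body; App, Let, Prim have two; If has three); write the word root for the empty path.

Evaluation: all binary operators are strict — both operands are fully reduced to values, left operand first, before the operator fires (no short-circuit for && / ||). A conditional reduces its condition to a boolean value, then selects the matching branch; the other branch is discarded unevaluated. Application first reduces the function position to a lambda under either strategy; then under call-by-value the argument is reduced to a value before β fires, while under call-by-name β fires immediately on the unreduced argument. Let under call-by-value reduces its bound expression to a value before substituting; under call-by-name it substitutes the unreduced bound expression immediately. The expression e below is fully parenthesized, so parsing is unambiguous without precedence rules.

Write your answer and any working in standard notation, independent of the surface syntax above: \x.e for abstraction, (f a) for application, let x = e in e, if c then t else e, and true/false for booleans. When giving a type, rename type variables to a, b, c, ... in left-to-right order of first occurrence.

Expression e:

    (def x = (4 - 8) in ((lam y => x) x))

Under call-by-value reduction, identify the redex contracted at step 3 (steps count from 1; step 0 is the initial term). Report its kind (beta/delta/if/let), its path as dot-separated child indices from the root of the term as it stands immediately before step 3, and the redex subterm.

Derivation:
step 0: (let x = (4 - 8) in ((\y.x) x))
step 1: [delta@0] (let x = -4 in ((\y.x) x))
step 2: [let@root] ((\y.-4) -4)
step 3: [beta@root] -4

Answer: beta at root : ((\y.-4) -4)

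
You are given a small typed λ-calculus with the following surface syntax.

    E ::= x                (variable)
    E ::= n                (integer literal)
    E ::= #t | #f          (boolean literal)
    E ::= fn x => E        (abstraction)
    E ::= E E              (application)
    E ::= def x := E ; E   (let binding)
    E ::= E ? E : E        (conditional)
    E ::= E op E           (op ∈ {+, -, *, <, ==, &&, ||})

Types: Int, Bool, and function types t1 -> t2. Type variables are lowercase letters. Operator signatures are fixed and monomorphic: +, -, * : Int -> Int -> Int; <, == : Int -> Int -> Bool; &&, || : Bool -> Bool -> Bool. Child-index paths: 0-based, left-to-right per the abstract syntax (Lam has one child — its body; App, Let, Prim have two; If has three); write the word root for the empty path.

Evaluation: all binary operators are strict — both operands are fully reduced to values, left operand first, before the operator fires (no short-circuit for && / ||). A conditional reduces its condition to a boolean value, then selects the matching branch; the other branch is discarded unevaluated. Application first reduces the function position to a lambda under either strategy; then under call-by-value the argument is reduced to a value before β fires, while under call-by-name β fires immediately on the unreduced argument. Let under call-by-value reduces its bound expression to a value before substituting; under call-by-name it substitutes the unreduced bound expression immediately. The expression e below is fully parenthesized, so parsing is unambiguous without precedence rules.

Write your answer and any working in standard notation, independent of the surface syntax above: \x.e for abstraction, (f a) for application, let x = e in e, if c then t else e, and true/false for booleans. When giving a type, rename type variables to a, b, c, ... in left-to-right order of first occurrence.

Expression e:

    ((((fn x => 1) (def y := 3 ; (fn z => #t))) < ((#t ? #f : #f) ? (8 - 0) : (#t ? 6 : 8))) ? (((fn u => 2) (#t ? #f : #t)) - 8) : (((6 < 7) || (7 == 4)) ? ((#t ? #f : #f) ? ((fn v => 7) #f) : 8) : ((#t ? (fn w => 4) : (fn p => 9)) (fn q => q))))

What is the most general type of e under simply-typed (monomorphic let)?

Answer: Int

Derivation:
\x._ : a -> Int
let y : Int
\z._ : b -> Bool
  unify a -> Int ~ (b -> Bool) -> c
  unify a ~ b -> Bool
  unify Int ~ c
_ _ : Int
  unify Int ~ Int
  unify Bool ~ Bool
  unify Bool ~ Bool
  unify Bool ~ Bool
  unify Int ~ Int
  unify Int ~ Int
  unify Bool ~ Bool
  unify Int ~ Int
  unify Int ~ Int
  unify Int ~ Int
  unify Bool ~ Bool
\u._ : d -> Int
  unify Bool ~ Bool
  unify Bool ~ Bool
  unify d -> Int ~ Bool -> e
  unify d ~ Bool
  unify Int ~ e
_ _ : Int
  unify Int ~ Int
  unify Int ~ Int
  unify Int ~ Int
  unify Int ~ Int
  unify Bool ~ Bool
  unify Int ~ Int
  unify Int ~ Int
  unify Bool ~ Bool
  unify Bool ~ Bool
  unify Bool ~ Bool
  unify Bool ~ Bool
  unify Bool ~ Bool
\v._ : f -> Int
  unify f -> Int ~ Bool -> g
  unify f ~ Bool
  unify Int ~ g
_ _ : Int
  unify Int ~ Int
  unify Bool ~ Bool
\w._ : h -> Int
\p._ : i -> Int
  unify h -> Int ~ i -> Int
  unify h ~ i
  unify Int ~ Int
q : j
\q._ : j -> j
  unify i -> Int ~ (j -> j) -> k
  unify i ~ j -> j
  unify Int ~ k
_ _ : Int
  unify Int ~ Int
  unify Int ~ Int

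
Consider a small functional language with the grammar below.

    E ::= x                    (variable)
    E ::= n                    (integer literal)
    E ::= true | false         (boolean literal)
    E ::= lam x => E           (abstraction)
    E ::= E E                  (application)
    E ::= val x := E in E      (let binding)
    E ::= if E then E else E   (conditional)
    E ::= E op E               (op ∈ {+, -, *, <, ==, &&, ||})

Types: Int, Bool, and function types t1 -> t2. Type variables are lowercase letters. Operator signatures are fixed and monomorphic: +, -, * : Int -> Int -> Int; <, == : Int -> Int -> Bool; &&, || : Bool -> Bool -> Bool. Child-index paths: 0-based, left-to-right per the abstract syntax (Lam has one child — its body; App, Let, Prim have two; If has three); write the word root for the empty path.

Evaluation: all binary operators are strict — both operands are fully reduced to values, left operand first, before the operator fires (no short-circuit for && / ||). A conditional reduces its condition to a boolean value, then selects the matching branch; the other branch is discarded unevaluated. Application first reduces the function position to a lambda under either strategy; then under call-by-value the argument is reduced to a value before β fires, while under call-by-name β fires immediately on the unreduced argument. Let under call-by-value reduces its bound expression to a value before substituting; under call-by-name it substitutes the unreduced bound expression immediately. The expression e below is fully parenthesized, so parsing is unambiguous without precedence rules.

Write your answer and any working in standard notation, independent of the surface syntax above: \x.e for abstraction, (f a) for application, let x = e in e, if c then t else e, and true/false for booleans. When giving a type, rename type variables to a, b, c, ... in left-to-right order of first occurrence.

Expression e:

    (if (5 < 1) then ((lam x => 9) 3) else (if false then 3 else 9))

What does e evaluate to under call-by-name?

Answer: 9

Working:
step 0: (if (5 < 1) then ((\x.9) 3) else (if false then 3 else 9))
step 1: [delta@0] (if false then ((\x.9) 3) else (if false then 3 else 9))
step 2: [if@root] (if false then 3 else 9)
step 3: [if@root] 9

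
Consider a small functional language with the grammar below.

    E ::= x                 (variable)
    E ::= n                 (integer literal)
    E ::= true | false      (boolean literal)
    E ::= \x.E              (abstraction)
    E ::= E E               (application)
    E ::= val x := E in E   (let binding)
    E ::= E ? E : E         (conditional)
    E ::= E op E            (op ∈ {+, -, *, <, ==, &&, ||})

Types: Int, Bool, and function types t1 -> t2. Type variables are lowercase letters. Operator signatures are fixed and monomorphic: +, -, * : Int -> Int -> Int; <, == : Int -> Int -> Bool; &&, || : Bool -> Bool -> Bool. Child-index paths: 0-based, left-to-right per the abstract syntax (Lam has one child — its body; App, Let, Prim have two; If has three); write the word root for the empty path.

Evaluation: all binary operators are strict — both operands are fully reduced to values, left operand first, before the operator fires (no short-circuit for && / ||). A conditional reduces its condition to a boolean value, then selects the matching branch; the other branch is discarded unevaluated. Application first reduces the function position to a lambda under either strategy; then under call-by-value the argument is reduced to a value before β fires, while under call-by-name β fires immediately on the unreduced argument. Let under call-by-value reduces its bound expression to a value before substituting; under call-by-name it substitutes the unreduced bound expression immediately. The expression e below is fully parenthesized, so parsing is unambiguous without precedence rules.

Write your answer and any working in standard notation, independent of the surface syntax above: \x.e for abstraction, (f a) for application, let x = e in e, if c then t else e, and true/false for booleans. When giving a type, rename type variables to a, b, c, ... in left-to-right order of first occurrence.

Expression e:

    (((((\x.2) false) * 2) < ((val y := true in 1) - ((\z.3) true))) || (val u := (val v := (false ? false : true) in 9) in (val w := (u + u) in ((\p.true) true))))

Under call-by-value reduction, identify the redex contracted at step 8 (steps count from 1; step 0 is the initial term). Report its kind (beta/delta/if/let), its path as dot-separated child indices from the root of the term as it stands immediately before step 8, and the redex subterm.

Derivation:
step 0: (((((\x.2) false) * 2) < ((let y = true in 1) - ((\z.3) true))) || (let u = (let v = (if false then false else true) in 9) in (let w = (u + u) in ((\p.true) true))))
step 1: [beta@0.0.0] (((2 * 2) < ((let y = true in 1) - ((\z.3) true))) || (let u = (let v = (if false then false else true) in 9) in (let w = (u + u) in ((\p.true) true))))
step 2: [delta@0.0] ((4 < ((let y = true in 1) - ((\z.3) true))) || (let u = (let v = (if false then false else true) in 9) in (let w = (u + u) in ((\p.true) true))))
step 3: [let@0.1.0] ((4 < (1 - ((\z.3) true))) || (let u = (let v = (if false then false else true) in 9) in (let w = (u + u) in ((\p.true) true))))
step 4: [beta@0.1.1] ((4 < (1 - 3)) || (let u = (let v = (if false then false else true) in 9) in (let w = (u + u) in ((\p.true) true))))
step 5: [delta@0.1] ((4 < -2) || (let u = (let v = (if false then false else true) in 9) in (let w = (u + u) in ((\p.true) true))))
step 6: [delta@0] (false || (let u = (let v = (if false then false else true) in 9) in (let w = (u + u) in ((\p.true) true))))
step 7: [if@1.0.0] (false || (let u = (let v = true in 9) in (let w = (u + u) in ((\p.true) true))))
step 8: [let@1.0] (false || (let u = 9 in (let w = (u + u) in ((\p.true) true))))

Answer: let at 1.0 : (let v = true in 9)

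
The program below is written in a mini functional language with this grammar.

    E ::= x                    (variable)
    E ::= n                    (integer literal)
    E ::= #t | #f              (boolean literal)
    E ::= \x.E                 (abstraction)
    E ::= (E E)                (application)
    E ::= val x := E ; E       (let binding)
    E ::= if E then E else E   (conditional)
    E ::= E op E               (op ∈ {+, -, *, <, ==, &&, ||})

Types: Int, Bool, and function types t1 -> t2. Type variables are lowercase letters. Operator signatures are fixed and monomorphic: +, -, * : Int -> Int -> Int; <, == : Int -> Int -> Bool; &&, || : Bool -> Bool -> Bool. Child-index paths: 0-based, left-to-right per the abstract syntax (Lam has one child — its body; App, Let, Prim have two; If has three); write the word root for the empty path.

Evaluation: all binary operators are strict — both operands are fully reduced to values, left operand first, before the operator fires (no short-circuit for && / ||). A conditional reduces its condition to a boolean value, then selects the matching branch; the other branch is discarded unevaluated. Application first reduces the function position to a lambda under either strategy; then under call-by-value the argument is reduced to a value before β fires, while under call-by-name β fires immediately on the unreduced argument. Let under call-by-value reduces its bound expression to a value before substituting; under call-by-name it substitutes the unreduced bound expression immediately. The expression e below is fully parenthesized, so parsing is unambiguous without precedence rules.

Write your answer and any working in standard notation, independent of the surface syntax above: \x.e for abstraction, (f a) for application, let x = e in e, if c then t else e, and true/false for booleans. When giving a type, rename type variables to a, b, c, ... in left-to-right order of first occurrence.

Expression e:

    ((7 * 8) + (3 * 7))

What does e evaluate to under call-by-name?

Answer: 77

Working:
step 0: ((7 * 8) + (3 * 7))
step 1: [delta@0] (56 + (3 * 7))
step 2: [delta@1] (56 + 21)
step 3: [delta@root] 77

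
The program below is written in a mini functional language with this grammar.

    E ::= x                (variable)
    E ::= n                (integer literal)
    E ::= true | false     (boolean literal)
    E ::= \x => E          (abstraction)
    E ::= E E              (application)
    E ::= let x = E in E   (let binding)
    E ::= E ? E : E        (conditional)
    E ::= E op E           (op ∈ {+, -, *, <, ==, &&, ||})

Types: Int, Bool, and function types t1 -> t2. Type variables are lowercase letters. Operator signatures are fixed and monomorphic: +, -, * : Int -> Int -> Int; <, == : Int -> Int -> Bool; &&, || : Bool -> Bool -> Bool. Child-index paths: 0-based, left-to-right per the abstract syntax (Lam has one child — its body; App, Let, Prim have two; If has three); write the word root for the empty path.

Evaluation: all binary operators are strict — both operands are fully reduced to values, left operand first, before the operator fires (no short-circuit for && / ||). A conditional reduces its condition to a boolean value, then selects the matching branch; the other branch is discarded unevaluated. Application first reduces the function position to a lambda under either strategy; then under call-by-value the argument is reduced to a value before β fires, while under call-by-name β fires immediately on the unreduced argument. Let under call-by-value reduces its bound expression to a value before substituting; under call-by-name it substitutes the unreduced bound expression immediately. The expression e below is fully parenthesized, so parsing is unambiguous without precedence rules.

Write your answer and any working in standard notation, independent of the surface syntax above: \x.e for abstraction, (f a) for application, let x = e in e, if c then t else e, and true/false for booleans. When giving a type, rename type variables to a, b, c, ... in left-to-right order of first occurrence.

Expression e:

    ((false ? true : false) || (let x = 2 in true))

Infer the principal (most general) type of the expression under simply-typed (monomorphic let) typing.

Answer: Bool

Trace:
  unify Bool ~ Bool
  unify Bool ~ Bool
  unify Bool ~ Bool
let x : Int
  unify Bool ~ Bool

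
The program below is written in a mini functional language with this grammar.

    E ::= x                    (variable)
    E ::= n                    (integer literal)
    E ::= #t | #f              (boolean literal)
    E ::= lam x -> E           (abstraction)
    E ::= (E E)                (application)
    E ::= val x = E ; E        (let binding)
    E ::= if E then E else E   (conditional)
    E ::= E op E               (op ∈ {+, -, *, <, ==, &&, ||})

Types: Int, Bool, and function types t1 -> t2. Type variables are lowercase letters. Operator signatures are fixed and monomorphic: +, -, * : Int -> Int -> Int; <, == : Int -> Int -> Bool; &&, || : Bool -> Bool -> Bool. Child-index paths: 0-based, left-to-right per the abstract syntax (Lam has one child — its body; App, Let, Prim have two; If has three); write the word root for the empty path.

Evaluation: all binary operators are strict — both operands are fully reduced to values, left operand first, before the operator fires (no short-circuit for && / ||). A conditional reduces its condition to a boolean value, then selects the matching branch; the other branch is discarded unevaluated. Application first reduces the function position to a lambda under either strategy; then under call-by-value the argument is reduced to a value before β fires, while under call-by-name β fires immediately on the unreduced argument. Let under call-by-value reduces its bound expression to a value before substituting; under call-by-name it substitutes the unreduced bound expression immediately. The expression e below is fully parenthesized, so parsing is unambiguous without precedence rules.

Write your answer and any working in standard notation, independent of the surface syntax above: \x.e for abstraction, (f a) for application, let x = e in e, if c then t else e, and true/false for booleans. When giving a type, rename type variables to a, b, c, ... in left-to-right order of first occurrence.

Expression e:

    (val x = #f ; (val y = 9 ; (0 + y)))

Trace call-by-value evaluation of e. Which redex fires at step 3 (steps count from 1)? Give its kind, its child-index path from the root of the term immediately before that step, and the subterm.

Trace:
step 0: (let x = false in (let y = 9 in (0 + y)))
step 1: [let@root] (let y = 9 in (0 + y))
step 2: [let@root] (0 + 9)
step 3: [delta@root] 9

Answer: delta at root : (0 + 9)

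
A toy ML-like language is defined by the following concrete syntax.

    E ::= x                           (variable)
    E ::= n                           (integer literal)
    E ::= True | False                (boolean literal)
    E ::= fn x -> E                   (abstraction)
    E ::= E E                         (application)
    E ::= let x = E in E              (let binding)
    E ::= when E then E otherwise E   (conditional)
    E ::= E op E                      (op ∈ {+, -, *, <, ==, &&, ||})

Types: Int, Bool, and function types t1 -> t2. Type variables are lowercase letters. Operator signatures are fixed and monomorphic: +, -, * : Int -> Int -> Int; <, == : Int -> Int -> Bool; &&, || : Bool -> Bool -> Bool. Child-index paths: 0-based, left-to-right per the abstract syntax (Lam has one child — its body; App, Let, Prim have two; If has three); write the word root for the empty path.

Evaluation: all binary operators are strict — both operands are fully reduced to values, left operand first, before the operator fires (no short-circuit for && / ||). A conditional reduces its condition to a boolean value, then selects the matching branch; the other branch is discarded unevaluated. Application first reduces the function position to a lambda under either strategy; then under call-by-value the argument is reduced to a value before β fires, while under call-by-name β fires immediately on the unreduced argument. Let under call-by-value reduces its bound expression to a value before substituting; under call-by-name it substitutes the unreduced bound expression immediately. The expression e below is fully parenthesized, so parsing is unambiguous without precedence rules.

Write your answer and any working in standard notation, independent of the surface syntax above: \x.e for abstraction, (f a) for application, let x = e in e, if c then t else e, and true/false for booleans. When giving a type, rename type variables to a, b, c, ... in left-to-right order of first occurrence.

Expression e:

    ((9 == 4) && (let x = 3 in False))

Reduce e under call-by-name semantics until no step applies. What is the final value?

Answer: false

Derivation:
step 0: ((9 == 4) && (let x = 3 in false))
step 1: [delta@0] (false && (let x = 3 in false))
step 2: [let@1] (false && false)
step 3: [delta@root] false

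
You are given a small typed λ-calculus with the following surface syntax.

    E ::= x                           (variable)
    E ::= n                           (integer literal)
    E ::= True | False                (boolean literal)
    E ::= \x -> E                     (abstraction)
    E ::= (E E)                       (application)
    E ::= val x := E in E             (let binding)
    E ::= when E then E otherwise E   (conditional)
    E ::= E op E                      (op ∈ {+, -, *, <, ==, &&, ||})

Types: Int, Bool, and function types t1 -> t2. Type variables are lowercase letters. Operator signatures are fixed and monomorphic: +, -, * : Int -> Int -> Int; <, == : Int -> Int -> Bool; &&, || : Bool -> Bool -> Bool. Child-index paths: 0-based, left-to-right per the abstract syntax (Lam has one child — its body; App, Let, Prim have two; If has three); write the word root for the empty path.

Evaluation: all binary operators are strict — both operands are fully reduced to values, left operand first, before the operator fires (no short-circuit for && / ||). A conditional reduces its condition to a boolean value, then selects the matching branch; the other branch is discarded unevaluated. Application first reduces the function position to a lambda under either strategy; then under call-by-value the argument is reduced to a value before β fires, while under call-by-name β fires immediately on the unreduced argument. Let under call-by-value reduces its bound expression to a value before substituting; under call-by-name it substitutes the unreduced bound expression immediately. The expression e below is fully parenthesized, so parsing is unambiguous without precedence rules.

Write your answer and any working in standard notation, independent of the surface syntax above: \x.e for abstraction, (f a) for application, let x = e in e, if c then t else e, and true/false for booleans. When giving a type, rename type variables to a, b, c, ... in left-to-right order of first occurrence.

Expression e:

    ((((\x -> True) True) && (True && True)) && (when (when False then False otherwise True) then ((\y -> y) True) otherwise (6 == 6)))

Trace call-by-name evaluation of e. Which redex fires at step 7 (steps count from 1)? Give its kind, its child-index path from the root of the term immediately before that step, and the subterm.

Answer: delta at root : (true && true)

Trace:
step 0: ((((\x.true) true) && (true && true)) && (if (if false then false else true) then ((\y.y) true) else (6 == 6)))
step 1: [beta@0.0] ((true && (true && true)) && (if (if false then false else true) then ((\y.y) true) else (6 == 6)))
step 2: [delta@0.1] ((true && true) && (if (if false then false else true) then ((\y.y) true) else (6 == 6)))
step 3: [delta@0] (true && (if (if false then false else true) then ((\y.y) true) else (6 == 6)))
step 4: [if@1.0] (true && (if true then ((\y.y) true) else (6 == 6)))
step 5: [if@1] (true && ((\y.y) true))
step 6: [beta@1] (true && true)
step 7: [delta@root] true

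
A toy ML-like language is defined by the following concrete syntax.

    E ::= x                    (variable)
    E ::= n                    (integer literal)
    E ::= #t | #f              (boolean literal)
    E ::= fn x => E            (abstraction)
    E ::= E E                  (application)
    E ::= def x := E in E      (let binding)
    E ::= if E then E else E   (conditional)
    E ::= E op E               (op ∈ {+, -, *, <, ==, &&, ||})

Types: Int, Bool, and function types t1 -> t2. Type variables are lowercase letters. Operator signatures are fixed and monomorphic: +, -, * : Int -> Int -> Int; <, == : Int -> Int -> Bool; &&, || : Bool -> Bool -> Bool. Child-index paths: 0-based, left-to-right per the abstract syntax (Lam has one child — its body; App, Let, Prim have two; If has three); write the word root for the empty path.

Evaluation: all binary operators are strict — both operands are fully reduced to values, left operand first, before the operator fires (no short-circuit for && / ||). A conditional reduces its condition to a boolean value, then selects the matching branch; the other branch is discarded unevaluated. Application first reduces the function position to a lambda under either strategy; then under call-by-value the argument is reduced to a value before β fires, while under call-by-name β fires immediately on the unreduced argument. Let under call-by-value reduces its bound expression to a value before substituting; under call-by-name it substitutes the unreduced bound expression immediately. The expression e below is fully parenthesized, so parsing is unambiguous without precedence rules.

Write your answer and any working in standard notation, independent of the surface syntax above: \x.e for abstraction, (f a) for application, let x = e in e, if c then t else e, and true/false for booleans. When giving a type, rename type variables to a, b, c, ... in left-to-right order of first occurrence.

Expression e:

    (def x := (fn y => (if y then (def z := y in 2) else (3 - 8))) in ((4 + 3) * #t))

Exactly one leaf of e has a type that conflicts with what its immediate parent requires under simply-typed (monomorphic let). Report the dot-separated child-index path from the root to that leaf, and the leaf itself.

Trace:
y : a
  unify a ~ Bool
y : Bool
let z : Bool
  unify Int ~ Int
  unify Int ~ Int
  unify Int ~ Int
\y._ : Bool -> Int
let x : Bool -> Int
  unify Int ~ Int
  unify Int ~ Int
  unify Int ~ Int
  unify Bool ~ Int
  FAIL: mismatch Bool ~ Int

Answer: 1.1 : true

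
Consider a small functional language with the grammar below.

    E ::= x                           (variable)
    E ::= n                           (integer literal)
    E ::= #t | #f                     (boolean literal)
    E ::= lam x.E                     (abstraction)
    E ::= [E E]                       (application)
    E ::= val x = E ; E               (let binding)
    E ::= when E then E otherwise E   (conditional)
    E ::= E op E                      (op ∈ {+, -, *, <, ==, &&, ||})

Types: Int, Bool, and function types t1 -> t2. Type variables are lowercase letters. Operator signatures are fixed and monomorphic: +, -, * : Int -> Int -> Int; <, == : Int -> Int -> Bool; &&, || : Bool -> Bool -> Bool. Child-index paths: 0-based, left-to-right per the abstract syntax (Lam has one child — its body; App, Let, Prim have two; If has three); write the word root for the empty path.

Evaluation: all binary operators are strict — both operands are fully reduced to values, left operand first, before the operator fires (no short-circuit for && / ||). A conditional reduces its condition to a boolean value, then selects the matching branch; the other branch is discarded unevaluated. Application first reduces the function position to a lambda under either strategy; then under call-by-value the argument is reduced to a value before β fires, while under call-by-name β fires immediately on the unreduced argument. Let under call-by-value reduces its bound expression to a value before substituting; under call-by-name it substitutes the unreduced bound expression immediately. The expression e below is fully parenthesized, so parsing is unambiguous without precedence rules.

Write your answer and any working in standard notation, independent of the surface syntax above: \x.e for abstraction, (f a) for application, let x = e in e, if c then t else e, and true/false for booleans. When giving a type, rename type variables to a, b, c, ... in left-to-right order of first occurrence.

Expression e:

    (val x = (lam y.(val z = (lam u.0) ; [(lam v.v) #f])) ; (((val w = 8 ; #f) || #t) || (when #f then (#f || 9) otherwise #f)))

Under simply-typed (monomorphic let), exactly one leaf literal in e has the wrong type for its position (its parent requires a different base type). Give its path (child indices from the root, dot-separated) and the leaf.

Answer: 1.1.1.1 : 9

Working:
\u._ : b -> Int
let z : b -> Int
v : c
\v._ : c -> c
  unify c -> c ~ Bool -> d
  unify c ~ Bool
  unify Bool ~ d
_ _ : Bool
\y._ : a -> Bool
let x : a -> Bool
let w : Int
  unify Bool ~ Bool
  unify Bool ~ Bool
  unify Bool ~ Bool
  unify Bool ~ Bool
  unify Bool ~ Bool
  unify Int ~ Bool
  FAIL: mismatch Int ~ Bool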